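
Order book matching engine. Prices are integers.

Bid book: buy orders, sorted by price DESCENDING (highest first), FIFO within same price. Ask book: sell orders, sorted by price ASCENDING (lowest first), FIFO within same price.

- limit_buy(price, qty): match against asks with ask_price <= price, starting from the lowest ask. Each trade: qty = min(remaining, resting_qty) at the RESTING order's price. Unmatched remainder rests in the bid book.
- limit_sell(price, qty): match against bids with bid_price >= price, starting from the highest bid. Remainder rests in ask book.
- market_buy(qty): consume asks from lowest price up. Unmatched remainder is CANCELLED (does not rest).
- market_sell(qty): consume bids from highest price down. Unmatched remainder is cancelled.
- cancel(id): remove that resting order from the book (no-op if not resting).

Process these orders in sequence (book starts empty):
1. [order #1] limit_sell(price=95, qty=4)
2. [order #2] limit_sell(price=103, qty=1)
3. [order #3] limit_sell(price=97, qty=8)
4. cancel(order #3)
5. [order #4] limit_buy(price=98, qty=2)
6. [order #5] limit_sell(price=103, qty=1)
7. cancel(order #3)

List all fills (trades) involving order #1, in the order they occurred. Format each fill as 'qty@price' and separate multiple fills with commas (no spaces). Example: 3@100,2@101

After op 1 [order #1] limit_sell(price=95, qty=4): fills=none; bids=[-] asks=[#1:4@95]
After op 2 [order #2] limit_sell(price=103, qty=1): fills=none; bids=[-] asks=[#1:4@95 #2:1@103]
After op 3 [order #3] limit_sell(price=97, qty=8): fills=none; bids=[-] asks=[#1:4@95 #3:8@97 #2:1@103]
After op 4 cancel(order #3): fills=none; bids=[-] asks=[#1:4@95 #2:1@103]
After op 5 [order #4] limit_buy(price=98, qty=2): fills=#4x#1:2@95; bids=[-] asks=[#1:2@95 #2:1@103]
After op 6 [order #5] limit_sell(price=103, qty=1): fills=none; bids=[-] asks=[#1:2@95 #2:1@103 #5:1@103]
After op 7 cancel(order #3): fills=none; bids=[-] asks=[#1:2@95 #2:1@103 #5:1@103]

Answer: 2@95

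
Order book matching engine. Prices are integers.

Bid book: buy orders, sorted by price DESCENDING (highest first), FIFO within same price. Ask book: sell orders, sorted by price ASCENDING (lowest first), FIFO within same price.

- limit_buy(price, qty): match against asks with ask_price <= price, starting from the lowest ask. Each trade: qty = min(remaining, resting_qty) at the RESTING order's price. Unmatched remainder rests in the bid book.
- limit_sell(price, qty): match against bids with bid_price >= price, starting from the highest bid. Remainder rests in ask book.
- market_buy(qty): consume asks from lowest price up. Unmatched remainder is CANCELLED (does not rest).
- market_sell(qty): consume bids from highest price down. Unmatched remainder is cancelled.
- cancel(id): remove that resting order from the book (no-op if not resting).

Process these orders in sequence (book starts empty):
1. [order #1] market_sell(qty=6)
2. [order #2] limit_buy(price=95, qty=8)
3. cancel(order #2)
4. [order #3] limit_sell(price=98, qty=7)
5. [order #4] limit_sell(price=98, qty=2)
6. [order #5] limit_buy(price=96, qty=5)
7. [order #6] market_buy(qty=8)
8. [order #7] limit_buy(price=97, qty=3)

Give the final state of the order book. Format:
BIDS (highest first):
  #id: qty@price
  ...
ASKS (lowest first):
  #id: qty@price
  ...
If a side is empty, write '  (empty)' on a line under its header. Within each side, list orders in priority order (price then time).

After op 1 [order #1] market_sell(qty=6): fills=none; bids=[-] asks=[-]
After op 2 [order #2] limit_buy(price=95, qty=8): fills=none; bids=[#2:8@95] asks=[-]
After op 3 cancel(order #2): fills=none; bids=[-] asks=[-]
After op 4 [order #3] limit_sell(price=98, qty=7): fills=none; bids=[-] asks=[#3:7@98]
After op 5 [order #4] limit_sell(price=98, qty=2): fills=none; bids=[-] asks=[#3:7@98 #4:2@98]
After op 6 [order #5] limit_buy(price=96, qty=5): fills=none; bids=[#5:5@96] asks=[#3:7@98 #4:2@98]
After op 7 [order #6] market_buy(qty=8): fills=#6x#3:7@98 #6x#4:1@98; bids=[#5:5@96] asks=[#4:1@98]
After op 8 [order #7] limit_buy(price=97, qty=3): fills=none; bids=[#7:3@97 #5:5@96] asks=[#4:1@98]

Answer: BIDS (highest first):
  #7: 3@97
  #5: 5@96
ASKS (lowest first):
  #4: 1@98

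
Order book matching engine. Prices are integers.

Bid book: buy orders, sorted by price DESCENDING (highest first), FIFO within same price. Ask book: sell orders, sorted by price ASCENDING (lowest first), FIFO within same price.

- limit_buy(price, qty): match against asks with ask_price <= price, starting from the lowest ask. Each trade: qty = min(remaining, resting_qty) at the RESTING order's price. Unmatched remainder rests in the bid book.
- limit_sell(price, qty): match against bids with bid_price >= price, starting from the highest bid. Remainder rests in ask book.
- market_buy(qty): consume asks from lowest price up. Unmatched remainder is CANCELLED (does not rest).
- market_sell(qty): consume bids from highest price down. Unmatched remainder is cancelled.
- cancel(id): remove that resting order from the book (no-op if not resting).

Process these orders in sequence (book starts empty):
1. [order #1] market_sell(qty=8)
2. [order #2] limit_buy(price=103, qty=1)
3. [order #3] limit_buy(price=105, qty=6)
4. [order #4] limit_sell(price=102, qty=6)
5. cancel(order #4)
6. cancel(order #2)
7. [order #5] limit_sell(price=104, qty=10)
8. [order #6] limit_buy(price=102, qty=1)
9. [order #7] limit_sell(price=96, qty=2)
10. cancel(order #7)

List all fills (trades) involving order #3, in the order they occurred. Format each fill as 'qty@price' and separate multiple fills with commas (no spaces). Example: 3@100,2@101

Answer: 6@105

Derivation:
After op 1 [order #1] market_sell(qty=8): fills=none; bids=[-] asks=[-]
After op 2 [order #2] limit_buy(price=103, qty=1): fills=none; bids=[#2:1@103] asks=[-]
After op 3 [order #3] limit_buy(price=105, qty=6): fills=none; bids=[#3:6@105 #2:1@103] asks=[-]
After op 4 [order #4] limit_sell(price=102, qty=6): fills=#3x#4:6@105; bids=[#2:1@103] asks=[-]
After op 5 cancel(order #4): fills=none; bids=[#2:1@103] asks=[-]
After op 6 cancel(order #2): fills=none; bids=[-] asks=[-]
After op 7 [order #5] limit_sell(price=104, qty=10): fills=none; bids=[-] asks=[#5:10@104]
After op 8 [order #6] limit_buy(price=102, qty=1): fills=none; bids=[#6:1@102] asks=[#5:10@104]
After op 9 [order #7] limit_sell(price=96, qty=2): fills=#6x#7:1@102; bids=[-] asks=[#7:1@96 #5:10@104]
After op 10 cancel(order #7): fills=none; bids=[-] asks=[#5:10@104]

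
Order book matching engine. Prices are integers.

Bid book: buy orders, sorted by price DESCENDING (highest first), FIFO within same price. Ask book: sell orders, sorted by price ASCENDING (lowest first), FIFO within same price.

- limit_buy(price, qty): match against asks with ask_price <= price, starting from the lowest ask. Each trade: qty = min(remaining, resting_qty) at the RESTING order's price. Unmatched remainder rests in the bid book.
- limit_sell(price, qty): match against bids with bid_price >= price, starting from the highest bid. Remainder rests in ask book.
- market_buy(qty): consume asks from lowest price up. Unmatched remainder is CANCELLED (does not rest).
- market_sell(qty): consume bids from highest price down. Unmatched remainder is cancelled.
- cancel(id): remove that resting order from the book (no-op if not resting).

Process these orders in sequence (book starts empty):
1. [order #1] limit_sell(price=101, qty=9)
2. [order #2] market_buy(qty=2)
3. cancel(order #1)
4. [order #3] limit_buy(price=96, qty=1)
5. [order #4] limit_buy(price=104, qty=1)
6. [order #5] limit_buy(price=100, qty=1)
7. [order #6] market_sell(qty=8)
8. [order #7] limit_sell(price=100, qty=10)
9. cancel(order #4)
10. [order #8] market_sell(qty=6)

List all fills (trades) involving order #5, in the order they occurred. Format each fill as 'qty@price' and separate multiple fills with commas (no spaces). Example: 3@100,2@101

Answer: 1@100

Derivation:
After op 1 [order #1] limit_sell(price=101, qty=9): fills=none; bids=[-] asks=[#1:9@101]
After op 2 [order #2] market_buy(qty=2): fills=#2x#1:2@101; bids=[-] asks=[#1:7@101]
After op 3 cancel(order #1): fills=none; bids=[-] asks=[-]
After op 4 [order #3] limit_buy(price=96, qty=1): fills=none; bids=[#3:1@96] asks=[-]
After op 5 [order #4] limit_buy(price=104, qty=1): fills=none; bids=[#4:1@104 #3:1@96] asks=[-]
After op 6 [order #5] limit_buy(price=100, qty=1): fills=none; bids=[#4:1@104 #5:1@100 #3:1@96] asks=[-]
After op 7 [order #6] market_sell(qty=8): fills=#4x#6:1@104 #5x#6:1@100 #3x#6:1@96; bids=[-] asks=[-]
After op 8 [order #7] limit_sell(price=100, qty=10): fills=none; bids=[-] asks=[#7:10@100]
After op 9 cancel(order #4): fills=none; bids=[-] asks=[#7:10@100]
After op 10 [order #8] market_sell(qty=6): fills=none; bids=[-] asks=[#7:10@100]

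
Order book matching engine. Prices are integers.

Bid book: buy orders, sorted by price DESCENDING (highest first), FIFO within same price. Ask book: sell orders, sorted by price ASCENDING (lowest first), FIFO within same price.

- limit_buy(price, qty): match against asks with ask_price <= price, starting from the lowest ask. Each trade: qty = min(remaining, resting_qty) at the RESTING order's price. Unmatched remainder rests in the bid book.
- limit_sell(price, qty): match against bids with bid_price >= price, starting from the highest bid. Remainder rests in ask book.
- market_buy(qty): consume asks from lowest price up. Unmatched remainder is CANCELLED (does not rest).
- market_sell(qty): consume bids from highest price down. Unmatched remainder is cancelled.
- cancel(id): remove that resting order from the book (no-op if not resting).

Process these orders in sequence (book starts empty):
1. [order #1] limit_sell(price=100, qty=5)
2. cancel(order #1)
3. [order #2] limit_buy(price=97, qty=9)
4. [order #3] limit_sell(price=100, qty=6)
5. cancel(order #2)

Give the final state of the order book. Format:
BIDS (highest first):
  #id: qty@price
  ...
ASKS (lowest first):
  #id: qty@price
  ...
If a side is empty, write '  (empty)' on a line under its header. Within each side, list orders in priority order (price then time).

After op 1 [order #1] limit_sell(price=100, qty=5): fills=none; bids=[-] asks=[#1:5@100]
After op 2 cancel(order #1): fills=none; bids=[-] asks=[-]
After op 3 [order #2] limit_buy(price=97, qty=9): fills=none; bids=[#2:9@97] asks=[-]
After op 4 [order #3] limit_sell(price=100, qty=6): fills=none; bids=[#2:9@97] asks=[#3:6@100]
After op 5 cancel(order #2): fills=none; bids=[-] asks=[#3:6@100]

Answer: BIDS (highest first):
  (empty)
ASKS (lowest first):
  #3: 6@100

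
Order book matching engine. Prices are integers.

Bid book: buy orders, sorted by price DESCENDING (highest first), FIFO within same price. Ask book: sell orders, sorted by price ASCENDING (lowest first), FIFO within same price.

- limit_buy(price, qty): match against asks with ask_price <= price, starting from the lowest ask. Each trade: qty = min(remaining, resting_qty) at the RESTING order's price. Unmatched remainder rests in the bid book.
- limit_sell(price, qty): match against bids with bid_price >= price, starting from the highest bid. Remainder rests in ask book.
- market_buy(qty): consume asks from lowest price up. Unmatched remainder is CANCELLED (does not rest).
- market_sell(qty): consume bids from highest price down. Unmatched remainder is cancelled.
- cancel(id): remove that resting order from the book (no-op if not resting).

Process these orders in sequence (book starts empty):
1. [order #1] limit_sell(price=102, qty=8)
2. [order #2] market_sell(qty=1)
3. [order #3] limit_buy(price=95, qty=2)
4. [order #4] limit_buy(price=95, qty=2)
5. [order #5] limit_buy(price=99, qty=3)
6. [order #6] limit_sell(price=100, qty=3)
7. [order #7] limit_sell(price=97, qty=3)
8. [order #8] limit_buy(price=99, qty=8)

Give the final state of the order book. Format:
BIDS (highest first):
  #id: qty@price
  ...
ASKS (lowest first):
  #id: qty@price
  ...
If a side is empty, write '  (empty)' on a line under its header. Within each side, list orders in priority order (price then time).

After op 1 [order #1] limit_sell(price=102, qty=8): fills=none; bids=[-] asks=[#1:8@102]
After op 2 [order #2] market_sell(qty=1): fills=none; bids=[-] asks=[#1:8@102]
After op 3 [order #3] limit_buy(price=95, qty=2): fills=none; bids=[#3:2@95] asks=[#1:8@102]
After op 4 [order #4] limit_buy(price=95, qty=2): fills=none; bids=[#3:2@95 #4:2@95] asks=[#1:8@102]
After op 5 [order #5] limit_buy(price=99, qty=3): fills=none; bids=[#5:3@99 #3:2@95 #4:2@95] asks=[#1:8@102]
After op 6 [order #6] limit_sell(price=100, qty=3): fills=none; bids=[#5:3@99 #3:2@95 #4:2@95] asks=[#6:3@100 #1:8@102]
After op 7 [order #7] limit_sell(price=97, qty=3): fills=#5x#7:3@99; bids=[#3:2@95 #4:2@95] asks=[#6:3@100 #1:8@102]
After op 8 [order #8] limit_buy(price=99, qty=8): fills=none; bids=[#8:8@99 #3:2@95 #4:2@95] asks=[#6:3@100 #1:8@102]

Answer: BIDS (highest first):
  #8: 8@99
  #3: 2@95
  #4: 2@95
ASKS (lowest first):
  #6: 3@100
  #1: 8@102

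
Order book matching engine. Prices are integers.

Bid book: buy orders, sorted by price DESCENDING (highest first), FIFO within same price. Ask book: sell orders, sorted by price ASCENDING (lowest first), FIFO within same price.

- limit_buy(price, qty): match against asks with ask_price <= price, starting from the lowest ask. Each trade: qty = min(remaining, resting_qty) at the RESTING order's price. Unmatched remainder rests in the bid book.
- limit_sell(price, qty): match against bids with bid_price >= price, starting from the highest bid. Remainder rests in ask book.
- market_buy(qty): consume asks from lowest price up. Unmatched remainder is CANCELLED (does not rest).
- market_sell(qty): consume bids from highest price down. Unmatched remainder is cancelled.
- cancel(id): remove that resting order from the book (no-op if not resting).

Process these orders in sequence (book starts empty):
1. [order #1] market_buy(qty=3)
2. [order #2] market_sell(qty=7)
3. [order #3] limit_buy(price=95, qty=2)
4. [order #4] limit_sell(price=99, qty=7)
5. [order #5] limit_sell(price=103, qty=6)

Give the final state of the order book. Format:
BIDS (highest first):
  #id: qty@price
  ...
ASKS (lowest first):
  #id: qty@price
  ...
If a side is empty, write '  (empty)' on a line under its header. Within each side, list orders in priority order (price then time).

Answer: BIDS (highest first):
  #3: 2@95
ASKS (lowest first):
  #4: 7@99
  #5: 6@103

Derivation:
After op 1 [order #1] market_buy(qty=3): fills=none; bids=[-] asks=[-]
After op 2 [order #2] market_sell(qty=7): fills=none; bids=[-] asks=[-]
After op 3 [order #3] limit_buy(price=95, qty=2): fills=none; bids=[#3:2@95] asks=[-]
After op 4 [order #4] limit_sell(price=99, qty=7): fills=none; bids=[#3:2@95] asks=[#4:7@99]
After op 5 [order #5] limit_sell(price=103, qty=6): fills=none; bids=[#3:2@95] asks=[#4:7@99 #5:6@103]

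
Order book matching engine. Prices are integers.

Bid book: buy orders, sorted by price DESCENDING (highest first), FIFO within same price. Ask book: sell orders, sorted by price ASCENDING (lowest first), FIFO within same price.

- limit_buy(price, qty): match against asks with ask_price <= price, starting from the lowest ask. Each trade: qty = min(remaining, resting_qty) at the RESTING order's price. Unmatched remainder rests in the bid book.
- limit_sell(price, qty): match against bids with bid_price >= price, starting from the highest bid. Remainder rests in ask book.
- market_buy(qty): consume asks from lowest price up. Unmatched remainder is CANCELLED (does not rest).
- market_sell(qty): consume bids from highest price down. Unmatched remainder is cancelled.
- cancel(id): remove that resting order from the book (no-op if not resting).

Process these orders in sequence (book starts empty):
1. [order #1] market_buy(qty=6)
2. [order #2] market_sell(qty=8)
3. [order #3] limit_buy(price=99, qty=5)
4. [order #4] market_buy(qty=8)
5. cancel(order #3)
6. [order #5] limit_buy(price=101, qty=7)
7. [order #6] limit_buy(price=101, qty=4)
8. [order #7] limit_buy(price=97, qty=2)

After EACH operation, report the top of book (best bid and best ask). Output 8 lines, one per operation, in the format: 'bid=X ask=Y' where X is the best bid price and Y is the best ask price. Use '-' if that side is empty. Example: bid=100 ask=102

After op 1 [order #1] market_buy(qty=6): fills=none; bids=[-] asks=[-]
After op 2 [order #2] market_sell(qty=8): fills=none; bids=[-] asks=[-]
After op 3 [order #3] limit_buy(price=99, qty=5): fills=none; bids=[#3:5@99] asks=[-]
After op 4 [order #4] market_buy(qty=8): fills=none; bids=[#3:5@99] asks=[-]
After op 5 cancel(order #3): fills=none; bids=[-] asks=[-]
After op 6 [order #5] limit_buy(price=101, qty=7): fills=none; bids=[#5:7@101] asks=[-]
After op 7 [order #6] limit_buy(price=101, qty=4): fills=none; bids=[#5:7@101 #6:4@101] asks=[-]
After op 8 [order #7] limit_buy(price=97, qty=2): fills=none; bids=[#5:7@101 #6:4@101 #7:2@97] asks=[-]

Answer: bid=- ask=-
bid=- ask=-
bid=99 ask=-
bid=99 ask=-
bid=- ask=-
bid=101 ask=-
bid=101 ask=-
bid=101 ask=-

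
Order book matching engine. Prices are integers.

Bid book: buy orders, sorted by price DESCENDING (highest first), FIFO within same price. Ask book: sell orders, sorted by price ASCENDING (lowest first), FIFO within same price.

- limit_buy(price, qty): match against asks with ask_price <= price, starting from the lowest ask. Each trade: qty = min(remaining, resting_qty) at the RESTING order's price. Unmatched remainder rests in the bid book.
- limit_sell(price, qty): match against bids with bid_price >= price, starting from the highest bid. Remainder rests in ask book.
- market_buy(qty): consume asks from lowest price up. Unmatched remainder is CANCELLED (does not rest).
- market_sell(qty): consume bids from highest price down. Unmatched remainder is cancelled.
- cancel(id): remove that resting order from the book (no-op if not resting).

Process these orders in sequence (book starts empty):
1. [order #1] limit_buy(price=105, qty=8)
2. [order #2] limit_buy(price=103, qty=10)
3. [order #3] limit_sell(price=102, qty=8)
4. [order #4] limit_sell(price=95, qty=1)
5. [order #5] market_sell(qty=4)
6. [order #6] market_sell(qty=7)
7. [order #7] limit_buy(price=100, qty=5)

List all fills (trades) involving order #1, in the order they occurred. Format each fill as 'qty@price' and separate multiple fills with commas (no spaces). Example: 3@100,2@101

After op 1 [order #1] limit_buy(price=105, qty=8): fills=none; bids=[#1:8@105] asks=[-]
After op 2 [order #2] limit_buy(price=103, qty=10): fills=none; bids=[#1:8@105 #2:10@103] asks=[-]
After op 3 [order #3] limit_sell(price=102, qty=8): fills=#1x#3:8@105; bids=[#2:10@103] asks=[-]
After op 4 [order #4] limit_sell(price=95, qty=1): fills=#2x#4:1@103; bids=[#2:9@103] asks=[-]
After op 5 [order #5] market_sell(qty=4): fills=#2x#5:4@103; bids=[#2:5@103] asks=[-]
After op 6 [order #6] market_sell(qty=7): fills=#2x#6:5@103; bids=[-] asks=[-]
After op 7 [order #7] limit_buy(price=100, qty=5): fills=none; bids=[#7:5@100] asks=[-]

Answer: 8@105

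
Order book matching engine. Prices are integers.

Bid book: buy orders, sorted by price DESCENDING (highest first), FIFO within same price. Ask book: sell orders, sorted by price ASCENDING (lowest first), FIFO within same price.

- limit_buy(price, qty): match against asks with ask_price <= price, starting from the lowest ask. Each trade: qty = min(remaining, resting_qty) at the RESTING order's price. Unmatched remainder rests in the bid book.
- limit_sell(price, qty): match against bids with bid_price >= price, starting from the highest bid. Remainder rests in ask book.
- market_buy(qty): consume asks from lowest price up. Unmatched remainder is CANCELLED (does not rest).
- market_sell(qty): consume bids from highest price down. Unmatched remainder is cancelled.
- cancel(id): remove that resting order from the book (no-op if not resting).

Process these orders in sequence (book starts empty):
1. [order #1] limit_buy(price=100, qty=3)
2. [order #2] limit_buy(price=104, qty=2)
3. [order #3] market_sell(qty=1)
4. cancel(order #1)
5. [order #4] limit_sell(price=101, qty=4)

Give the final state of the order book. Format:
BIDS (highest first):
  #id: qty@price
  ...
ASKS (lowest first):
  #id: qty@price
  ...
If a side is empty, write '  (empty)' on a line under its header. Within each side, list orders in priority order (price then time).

After op 1 [order #1] limit_buy(price=100, qty=3): fills=none; bids=[#1:3@100] asks=[-]
After op 2 [order #2] limit_buy(price=104, qty=2): fills=none; bids=[#2:2@104 #1:3@100] asks=[-]
After op 3 [order #3] market_sell(qty=1): fills=#2x#3:1@104; bids=[#2:1@104 #1:3@100] asks=[-]
After op 4 cancel(order #1): fills=none; bids=[#2:1@104] asks=[-]
After op 5 [order #4] limit_sell(price=101, qty=4): fills=#2x#4:1@104; bids=[-] asks=[#4:3@101]

Answer: BIDS (highest first):
  (empty)
ASKS (lowest first):
  #4: 3@101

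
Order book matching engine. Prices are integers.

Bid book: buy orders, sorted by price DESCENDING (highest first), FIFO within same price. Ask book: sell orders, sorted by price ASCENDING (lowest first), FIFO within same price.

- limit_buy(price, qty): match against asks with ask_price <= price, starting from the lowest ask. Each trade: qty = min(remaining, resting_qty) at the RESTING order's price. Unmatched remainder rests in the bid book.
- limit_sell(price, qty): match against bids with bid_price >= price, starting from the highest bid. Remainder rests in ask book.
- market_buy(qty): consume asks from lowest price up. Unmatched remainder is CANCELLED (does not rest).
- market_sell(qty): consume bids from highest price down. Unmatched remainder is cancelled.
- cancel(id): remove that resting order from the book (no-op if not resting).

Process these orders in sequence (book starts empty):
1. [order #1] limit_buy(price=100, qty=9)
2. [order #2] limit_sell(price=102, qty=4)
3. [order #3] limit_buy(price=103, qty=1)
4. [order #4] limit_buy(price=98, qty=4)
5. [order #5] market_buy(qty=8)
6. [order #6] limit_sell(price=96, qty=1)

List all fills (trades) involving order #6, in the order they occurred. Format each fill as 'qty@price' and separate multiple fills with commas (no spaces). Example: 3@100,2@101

Answer: 1@100

Derivation:
After op 1 [order #1] limit_buy(price=100, qty=9): fills=none; bids=[#1:9@100] asks=[-]
After op 2 [order #2] limit_sell(price=102, qty=4): fills=none; bids=[#1:9@100] asks=[#2:4@102]
After op 3 [order #3] limit_buy(price=103, qty=1): fills=#3x#2:1@102; bids=[#1:9@100] asks=[#2:3@102]
After op 4 [order #4] limit_buy(price=98, qty=4): fills=none; bids=[#1:9@100 #4:4@98] asks=[#2:3@102]
After op 5 [order #5] market_buy(qty=8): fills=#5x#2:3@102; bids=[#1:9@100 #4:4@98] asks=[-]
After op 6 [order #6] limit_sell(price=96, qty=1): fills=#1x#6:1@100; bids=[#1:8@100 #4:4@98] asks=[-]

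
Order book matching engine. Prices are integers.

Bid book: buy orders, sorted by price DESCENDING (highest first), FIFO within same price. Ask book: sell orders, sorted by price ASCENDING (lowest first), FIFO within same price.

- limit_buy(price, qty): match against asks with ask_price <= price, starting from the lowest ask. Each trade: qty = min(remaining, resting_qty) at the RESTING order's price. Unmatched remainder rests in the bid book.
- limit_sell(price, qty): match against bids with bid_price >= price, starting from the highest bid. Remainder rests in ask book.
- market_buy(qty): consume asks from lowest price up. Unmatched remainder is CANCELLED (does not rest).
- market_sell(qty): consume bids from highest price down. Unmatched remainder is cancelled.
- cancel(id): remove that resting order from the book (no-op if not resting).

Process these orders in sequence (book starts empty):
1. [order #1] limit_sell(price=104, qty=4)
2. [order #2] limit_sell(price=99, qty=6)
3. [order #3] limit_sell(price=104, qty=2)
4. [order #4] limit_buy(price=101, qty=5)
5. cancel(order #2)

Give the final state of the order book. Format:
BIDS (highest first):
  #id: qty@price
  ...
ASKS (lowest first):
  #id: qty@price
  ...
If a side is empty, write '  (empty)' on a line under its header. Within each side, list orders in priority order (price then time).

After op 1 [order #1] limit_sell(price=104, qty=4): fills=none; bids=[-] asks=[#1:4@104]
After op 2 [order #2] limit_sell(price=99, qty=6): fills=none; bids=[-] asks=[#2:6@99 #1:4@104]
After op 3 [order #3] limit_sell(price=104, qty=2): fills=none; bids=[-] asks=[#2:6@99 #1:4@104 #3:2@104]
After op 4 [order #4] limit_buy(price=101, qty=5): fills=#4x#2:5@99; bids=[-] asks=[#2:1@99 #1:4@104 #3:2@104]
After op 5 cancel(order #2): fills=none; bids=[-] asks=[#1:4@104 #3:2@104]

Answer: BIDS (highest first):
  (empty)
ASKS (lowest first):
  #1: 4@104
  #3: 2@104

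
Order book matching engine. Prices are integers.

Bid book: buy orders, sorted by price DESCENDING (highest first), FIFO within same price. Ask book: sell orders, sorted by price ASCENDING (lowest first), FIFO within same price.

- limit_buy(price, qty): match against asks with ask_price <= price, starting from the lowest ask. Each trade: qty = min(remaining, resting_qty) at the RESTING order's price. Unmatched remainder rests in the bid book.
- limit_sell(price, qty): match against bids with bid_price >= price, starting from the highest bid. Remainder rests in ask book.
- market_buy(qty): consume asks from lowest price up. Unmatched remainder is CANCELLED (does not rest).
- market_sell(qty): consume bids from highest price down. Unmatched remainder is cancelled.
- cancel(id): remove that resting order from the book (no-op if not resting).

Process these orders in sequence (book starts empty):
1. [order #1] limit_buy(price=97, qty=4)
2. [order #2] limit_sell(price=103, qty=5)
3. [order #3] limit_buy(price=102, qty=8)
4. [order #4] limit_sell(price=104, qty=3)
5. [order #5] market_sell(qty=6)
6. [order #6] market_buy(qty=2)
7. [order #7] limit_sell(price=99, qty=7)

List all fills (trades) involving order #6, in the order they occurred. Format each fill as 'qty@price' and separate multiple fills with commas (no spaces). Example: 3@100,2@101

After op 1 [order #1] limit_buy(price=97, qty=4): fills=none; bids=[#1:4@97] asks=[-]
After op 2 [order #2] limit_sell(price=103, qty=5): fills=none; bids=[#1:4@97] asks=[#2:5@103]
After op 3 [order #3] limit_buy(price=102, qty=8): fills=none; bids=[#3:8@102 #1:4@97] asks=[#2:5@103]
After op 4 [order #4] limit_sell(price=104, qty=3): fills=none; bids=[#3:8@102 #1:4@97] asks=[#2:5@103 #4:3@104]
After op 5 [order #5] market_sell(qty=6): fills=#3x#5:6@102; bids=[#3:2@102 #1:4@97] asks=[#2:5@103 #4:3@104]
After op 6 [order #6] market_buy(qty=2): fills=#6x#2:2@103; bids=[#3:2@102 #1:4@97] asks=[#2:3@103 #4:3@104]
After op 7 [order #7] limit_sell(price=99, qty=7): fills=#3x#7:2@102; bids=[#1:4@97] asks=[#7:5@99 #2:3@103 #4:3@104]

Answer: 2@103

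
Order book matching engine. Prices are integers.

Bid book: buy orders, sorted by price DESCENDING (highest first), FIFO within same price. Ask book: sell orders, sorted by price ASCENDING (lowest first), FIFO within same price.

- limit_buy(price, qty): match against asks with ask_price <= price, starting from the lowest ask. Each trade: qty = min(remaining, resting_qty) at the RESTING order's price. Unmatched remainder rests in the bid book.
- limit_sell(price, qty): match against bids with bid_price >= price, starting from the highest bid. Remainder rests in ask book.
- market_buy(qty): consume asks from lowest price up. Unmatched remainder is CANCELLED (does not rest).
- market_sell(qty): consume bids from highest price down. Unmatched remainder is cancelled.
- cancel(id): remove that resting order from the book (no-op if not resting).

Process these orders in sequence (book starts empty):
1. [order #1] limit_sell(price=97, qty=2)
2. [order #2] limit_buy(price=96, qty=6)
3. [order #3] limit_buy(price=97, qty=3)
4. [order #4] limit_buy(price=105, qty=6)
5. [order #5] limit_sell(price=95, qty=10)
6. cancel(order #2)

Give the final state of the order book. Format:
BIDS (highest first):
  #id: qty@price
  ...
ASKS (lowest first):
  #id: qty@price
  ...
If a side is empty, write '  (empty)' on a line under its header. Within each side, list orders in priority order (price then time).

After op 1 [order #1] limit_sell(price=97, qty=2): fills=none; bids=[-] asks=[#1:2@97]
After op 2 [order #2] limit_buy(price=96, qty=6): fills=none; bids=[#2:6@96] asks=[#1:2@97]
After op 3 [order #3] limit_buy(price=97, qty=3): fills=#3x#1:2@97; bids=[#3:1@97 #2:6@96] asks=[-]
After op 4 [order #4] limit_buy(price=105, qty=6): fills=none; bids=[#4:6@105 #3:1@97 #2:6@96] asks=[-]
After op 5 [order #5] limit_sell(price=95, qty=10): fills=#4x#5:6@105 #3x#5:1@97 #2x#5:3@96; bids=[#2:3@96] asks=[-]
After op 6 cancel(order #2): fills=none; bids=[-] asks=[-]

Answer: BIDS (highest first):
  (empty)
ASKS (lowest first):
  (empty)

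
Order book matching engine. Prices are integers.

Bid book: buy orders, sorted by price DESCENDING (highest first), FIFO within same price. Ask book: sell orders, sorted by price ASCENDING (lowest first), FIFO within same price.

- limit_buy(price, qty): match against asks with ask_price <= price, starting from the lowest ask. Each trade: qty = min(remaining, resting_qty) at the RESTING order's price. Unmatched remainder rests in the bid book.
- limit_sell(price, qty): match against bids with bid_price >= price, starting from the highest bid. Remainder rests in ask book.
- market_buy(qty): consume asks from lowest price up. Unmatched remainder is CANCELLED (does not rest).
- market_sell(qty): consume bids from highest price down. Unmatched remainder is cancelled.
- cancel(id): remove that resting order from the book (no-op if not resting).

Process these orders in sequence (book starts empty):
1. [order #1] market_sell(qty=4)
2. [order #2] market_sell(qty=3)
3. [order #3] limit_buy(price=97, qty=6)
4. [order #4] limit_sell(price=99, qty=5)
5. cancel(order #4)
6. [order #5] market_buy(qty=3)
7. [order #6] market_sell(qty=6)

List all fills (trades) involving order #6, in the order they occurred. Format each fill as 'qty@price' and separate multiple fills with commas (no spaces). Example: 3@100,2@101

Answer: 6@97

Derivation:
After op 1 [order #1] market_sell(qty=4): fills=none; bids=[-] asks=[-]
After op 2 [order #2] market_sell(qty=3): fills=none; bids=[-] asks=[-]
After op 3 [order #3] limit_buy(price=97, qty=6): fills=none; bids=[#3:6@97] asks=[-]
After op 4 [order #4] limit_sell(price=99, qty=5): fills=none; bids=[#3:6@97] asks=[#4:5@99]
After op 5 cancel(order #4): fills=none; bids=[#3:6@97] asks=[-]
After op 6 [order #5] market_buy(qty=3): fills=none; bids=[#3:6@97] asks=[-]
After op 7 [order #6] market_sell(qty=6): fills=#3x#6:6@97; bids=[-] asks=[-]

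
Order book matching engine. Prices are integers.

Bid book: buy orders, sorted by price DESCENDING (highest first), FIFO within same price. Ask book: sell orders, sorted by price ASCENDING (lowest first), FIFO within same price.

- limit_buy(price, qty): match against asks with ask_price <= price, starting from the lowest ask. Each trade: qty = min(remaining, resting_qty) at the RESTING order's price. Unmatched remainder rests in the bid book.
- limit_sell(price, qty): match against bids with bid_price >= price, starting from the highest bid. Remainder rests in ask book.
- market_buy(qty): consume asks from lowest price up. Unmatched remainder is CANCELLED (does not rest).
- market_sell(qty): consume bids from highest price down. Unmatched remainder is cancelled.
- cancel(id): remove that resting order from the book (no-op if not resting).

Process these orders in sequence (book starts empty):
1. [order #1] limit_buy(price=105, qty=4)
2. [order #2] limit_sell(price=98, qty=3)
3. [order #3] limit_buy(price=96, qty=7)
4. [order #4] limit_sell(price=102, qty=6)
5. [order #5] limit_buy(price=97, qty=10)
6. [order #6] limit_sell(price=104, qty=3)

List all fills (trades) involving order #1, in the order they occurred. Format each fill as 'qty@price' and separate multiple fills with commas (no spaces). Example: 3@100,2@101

Answer: 3@105,1@105

Derivation:
After op 1 [order #1] limit_buy(price=105, qty=4): fills=none; bids=[#1:4@105] asks=[-]
After op 2 [order #2] limit_sell(price=98, qty=3): fills=#1x#2:3@105; bids=[#1:1@105] asks=[-]
After op 3 [order #3] limit_buy(price=96, qty=7): fills=none; bids=[#1:1@105 #3:7@96] asks=[-]
After op 4 [order #4] limit_sell(price=102, qty=6): fills=#1x#4:1@105; bids=[#3:7@96] asks=[#4:5@102]
After op 5 [order #5] limit_buy(price=97, qty=10): fills=none; bids=[#5:10@97 #3:7@96] asks=[#4:5@102]
After op 6 [order #6] limit_sell(price=104, qty=3): fills=none; bids=[#5:10@97 #3:7@96] asks=[#4:5@102 #6:3@104]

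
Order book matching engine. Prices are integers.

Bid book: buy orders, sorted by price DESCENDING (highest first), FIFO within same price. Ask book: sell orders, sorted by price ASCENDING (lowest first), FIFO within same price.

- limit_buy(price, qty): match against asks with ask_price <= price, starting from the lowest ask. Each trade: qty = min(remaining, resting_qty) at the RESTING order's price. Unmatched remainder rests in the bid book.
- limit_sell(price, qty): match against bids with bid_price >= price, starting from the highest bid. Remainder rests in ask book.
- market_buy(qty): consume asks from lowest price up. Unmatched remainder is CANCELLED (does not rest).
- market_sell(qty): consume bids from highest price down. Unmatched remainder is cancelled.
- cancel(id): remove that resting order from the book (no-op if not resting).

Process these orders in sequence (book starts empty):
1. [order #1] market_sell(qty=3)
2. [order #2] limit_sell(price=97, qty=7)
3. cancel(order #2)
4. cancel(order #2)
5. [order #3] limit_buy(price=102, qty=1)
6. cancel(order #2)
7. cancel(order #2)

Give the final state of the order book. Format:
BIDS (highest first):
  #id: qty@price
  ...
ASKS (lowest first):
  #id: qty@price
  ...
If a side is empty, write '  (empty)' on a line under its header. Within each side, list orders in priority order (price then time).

After op 1 [order #1] market_sell(qty=3): fills=none; bids=[-] asks=[-]
After op 2 [order #2] limit_sell(price=97, qty=7): fills=none; bids=[-] asks=[#2:7@97]
After op 3 cancel(order #2): fills=none; bids=[-] asks=[-]
After op 4 cancel(order #2): fills=none; bids=[-] asks=[-]
After op 5 [order #3] limit_buy(price=102, qty=1): fills=none; bids=[#3:1@102] asks=[-]
After op 6 cancel(order #2): fills=none; bids=[#3:1@102] asks=[-]
After op 7 cancel(order #2): fills=none; bids=[#3:1@102] asks=[-]

Answer: BIDS (highest first):
  #3: 1@102
ASKS (lowest first):
  (empty)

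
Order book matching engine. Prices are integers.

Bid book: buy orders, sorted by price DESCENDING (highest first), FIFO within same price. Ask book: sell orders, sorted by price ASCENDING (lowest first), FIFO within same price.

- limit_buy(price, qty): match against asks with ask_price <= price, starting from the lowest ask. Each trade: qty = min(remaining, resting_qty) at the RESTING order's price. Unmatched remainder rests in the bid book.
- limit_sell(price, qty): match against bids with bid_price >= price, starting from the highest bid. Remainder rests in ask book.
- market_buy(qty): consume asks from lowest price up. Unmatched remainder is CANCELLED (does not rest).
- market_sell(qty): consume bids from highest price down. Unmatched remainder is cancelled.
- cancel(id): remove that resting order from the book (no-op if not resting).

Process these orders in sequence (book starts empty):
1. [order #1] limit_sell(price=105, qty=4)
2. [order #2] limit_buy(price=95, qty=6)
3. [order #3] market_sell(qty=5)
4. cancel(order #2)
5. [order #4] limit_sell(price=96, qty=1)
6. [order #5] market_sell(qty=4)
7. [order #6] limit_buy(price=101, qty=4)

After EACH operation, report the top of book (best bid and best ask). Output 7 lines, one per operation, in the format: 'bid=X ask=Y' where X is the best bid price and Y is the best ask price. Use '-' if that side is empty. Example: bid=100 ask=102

After op 1 [order #1] limit_sell(price=105, qty=4): fills=none; bids=[-] asks=[#1:4@105]
After op 2 [order #2] limit_buy(price=95, qty=6): fills=none; bids=[#2:6@95] asks=[#1:4@105]
After op 3 [order #3] market_sell(qty=5): fills=#2x#3:5@95; bids=[#2:1@95] asks=[#1:4@105]
After op 4 cancel(order #2): fills=none; bids=[-] asks=[#1:4@105]
After op 5 [order #4] limit_sell(price=96, qty=1): fills=none; bids=[-] asks=[#4:1@96 #1:4@105]
After op 6 [order #5] market_sell(qty=4): fills=none; bids=[-] asks=[#4:1@96 #1:4@105]
After op 7 [order #6] limit_buy(price=101, qty=4): fills=#6x#4:1@96; bids=[#6:3@101] asks=[#1:4@105]

Answer: bid=- ask=105
bid=95 ask=105
bid=95 ask=105
bid=- ask=105
bid=- ask=96
bid=- ask=96
bid=101 ask=105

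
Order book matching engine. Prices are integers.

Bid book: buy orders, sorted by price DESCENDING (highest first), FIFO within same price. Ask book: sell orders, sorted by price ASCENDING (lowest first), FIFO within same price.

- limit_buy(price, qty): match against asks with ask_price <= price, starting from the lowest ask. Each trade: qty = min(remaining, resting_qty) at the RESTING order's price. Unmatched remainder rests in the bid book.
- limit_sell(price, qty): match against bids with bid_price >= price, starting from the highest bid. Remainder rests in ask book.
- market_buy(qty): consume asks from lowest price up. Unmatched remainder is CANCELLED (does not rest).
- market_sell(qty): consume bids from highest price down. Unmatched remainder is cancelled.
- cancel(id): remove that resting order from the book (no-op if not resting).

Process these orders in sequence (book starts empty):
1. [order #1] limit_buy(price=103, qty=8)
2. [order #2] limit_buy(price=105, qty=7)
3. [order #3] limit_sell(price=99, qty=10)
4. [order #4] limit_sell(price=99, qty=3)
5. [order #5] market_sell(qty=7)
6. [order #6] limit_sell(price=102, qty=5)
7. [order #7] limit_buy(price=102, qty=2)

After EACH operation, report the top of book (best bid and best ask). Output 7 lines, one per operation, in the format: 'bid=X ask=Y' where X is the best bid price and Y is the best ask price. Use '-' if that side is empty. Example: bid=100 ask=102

Answer: bid=103 ask=-
bid=105 ask=-
bid=103 ask=-
bid=103 ask=-
bid=- ask=-
bid=- ask=102
bid=- ask=102

Derivation:
After op 1 [order #1] limit_buy(price=103, qty=8): fills=none; bids=[#1:8@103] asks=[-]
After op 2 [order #2] limit_buy(price=105, qty=7): fills=none; bids=[#2:7@105 #1:8@103] asks=[-]
After op 3 [order #3] limit_sell(price=99, qty=10): fills=#2x#3:7@105 #1x#3:3@103; bids=[#1:5@103] asks=[-]
After op 4 [order #4] limit_sell(price=99, qty=3): fills=#1x#4:3@103; bids=[#1:2@103] asks=[-]
After op 5 [order #5] market_sell(qty=7): fills=#1x#5:2@103; bids=[-] asks=[-]
After op 6 [order #6] limit_sell(price=102, qty=5): fills=none; bids=[-] asks=[#6:5@102]
After op 7 [order #7] limit_buy(price=102, qty=2): fills=#7x#6:2@102; bids=[-] asks=[#6:3@102]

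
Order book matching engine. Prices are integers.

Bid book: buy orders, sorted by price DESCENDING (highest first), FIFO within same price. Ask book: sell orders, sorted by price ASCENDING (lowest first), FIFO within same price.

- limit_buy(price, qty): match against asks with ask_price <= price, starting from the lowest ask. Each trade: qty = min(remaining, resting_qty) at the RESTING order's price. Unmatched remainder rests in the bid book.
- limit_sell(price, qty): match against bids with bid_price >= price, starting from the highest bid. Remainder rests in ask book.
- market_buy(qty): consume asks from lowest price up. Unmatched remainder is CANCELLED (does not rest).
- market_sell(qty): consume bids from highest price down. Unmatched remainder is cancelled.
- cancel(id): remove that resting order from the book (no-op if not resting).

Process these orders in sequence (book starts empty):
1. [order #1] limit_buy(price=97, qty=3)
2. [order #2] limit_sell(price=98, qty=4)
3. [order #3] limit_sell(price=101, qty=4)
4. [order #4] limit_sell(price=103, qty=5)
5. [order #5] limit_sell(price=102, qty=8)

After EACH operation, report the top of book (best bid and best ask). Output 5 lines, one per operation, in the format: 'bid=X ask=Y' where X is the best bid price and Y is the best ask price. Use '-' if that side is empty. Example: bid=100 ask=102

Answer: bid=97 ask=-
bid=97 ask=98
bid=97 ask=98
bid=97 ask=98
bid=97 ask=98

Derivation:
After op 1 [order #1] limit_buy(price=97, qty=3): fills=none; bids=[#1:3@97] asks=[-]
After op 2 [order #2] limit_sell(price=98, qty=4): fills=none; bids=[#1:3@97] asks=[#2:4@98]
After op 3 [order #3] limit_sell(price=101, qty=4): fills=none; bids=[#1:3@97] asks=[#2:4@98 #3:4@101]
After op 4 [order #4] limit_sell(price=103, qty=5): fills=none; bids=[#1:3@97] asks=[#2:4@98 #3:4@101 #4:5@103]
After op 5 [order #5] limit_sell(price=102, qty=8): fills=none; bids=[#1:3@97] asks=[#2:4@98 #3:4@101 #5:8@102 #4:5@103]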